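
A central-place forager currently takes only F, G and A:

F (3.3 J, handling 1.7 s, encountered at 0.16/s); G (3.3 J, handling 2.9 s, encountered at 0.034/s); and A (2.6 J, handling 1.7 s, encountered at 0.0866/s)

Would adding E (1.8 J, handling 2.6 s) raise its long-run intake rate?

Yes

Current rate: (0.16×3.3 + 0.034×3.3 + 0.0866×2.6)/(1 + 0.16×1.7 + 0.034×2.9 + 0.0866×1.7) = 0.5701 J/s.
Profitability of E: 1.8/2.6 = 0.6923 J/s.
Since 0.6923 > R, including E increases the long-run rate.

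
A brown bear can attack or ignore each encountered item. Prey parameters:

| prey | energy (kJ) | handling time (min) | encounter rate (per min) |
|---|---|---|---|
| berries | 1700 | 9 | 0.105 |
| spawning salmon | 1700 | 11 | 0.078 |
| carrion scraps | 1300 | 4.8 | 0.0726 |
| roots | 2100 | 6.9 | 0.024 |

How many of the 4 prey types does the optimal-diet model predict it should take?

Rank by E/h (kJ/min): roots 304, carrion scraps 271, berries 189, spawning salmon 155. Include each in turn until the next type's E/h falls below the running intake rate.
Rate on top 1: 43.24. carrion scraps: 271 > 43.24 → include.
Rate on top 2: 95.62. berries: 189 > 95.62 → include.
Rate on top 3: 131.5. spawning salmon: 155 > 131.5 → include.
Optimal diet: roots, carrion scraps, berries, spawning salmon — 4 of 4 types.

4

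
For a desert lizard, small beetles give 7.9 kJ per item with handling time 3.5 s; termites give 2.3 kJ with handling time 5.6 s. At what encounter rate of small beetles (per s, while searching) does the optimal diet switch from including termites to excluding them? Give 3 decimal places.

0.064 per s

At the threshold, the rate on small beetles alone equals the profitability of termites: λ·7.9/(1 + λ·3.5) = 2.3/5.6 = 0.4107.
Rearranging, λ(7.9 − 0.4107×3.5) = 0.4107, so λ = 0.4107/6.463 = 0.06355 per s.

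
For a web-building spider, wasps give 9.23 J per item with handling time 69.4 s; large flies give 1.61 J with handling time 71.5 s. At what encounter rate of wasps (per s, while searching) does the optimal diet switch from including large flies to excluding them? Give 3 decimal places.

Drop large flies once their profitability E₂/h₂ falls below the rate achievable on wasps alone: E₂/h₂ = λE₁/(1 + λh₁).
Solve for λ: λE₁h₂ = E₂(1 + λh₁) → λ(E₁h₂ − E₂h₁) = E₂ → λ = E₂/(E₁h₂ − E₂h₁).
λ = 1.61/(9.23×71.5 − 1.61×69.4) = 1.61/548.2 = 0.002937 per s.

0.003 per s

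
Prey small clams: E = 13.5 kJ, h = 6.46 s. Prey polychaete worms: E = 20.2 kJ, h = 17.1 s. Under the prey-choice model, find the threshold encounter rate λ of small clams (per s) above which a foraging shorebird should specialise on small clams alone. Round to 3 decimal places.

0.201 per s

At the threshold, the rate on small clams alone equals the profitability of polychaete worms: λ·13.5/(1 + λ·6.46) = 20.2/17.1 = 1.181.
Rearranging, λ(13.5 − 1.181×6.46) = 1.181, so λ = 1.181/5.869 = 0.2013 per s.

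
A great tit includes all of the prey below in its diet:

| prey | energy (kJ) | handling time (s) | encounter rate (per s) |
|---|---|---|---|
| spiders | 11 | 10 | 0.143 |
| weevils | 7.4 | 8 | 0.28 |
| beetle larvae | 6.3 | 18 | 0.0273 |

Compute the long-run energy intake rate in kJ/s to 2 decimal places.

0.74 kJ/s

R = (0.143×11 + 0.28×7.4 + 0.0273×6.3) / (1 + 0.143×10 + 0.28×8 + 0.0273×18) = 3.817/5.161 = 0.7395 kJ/s.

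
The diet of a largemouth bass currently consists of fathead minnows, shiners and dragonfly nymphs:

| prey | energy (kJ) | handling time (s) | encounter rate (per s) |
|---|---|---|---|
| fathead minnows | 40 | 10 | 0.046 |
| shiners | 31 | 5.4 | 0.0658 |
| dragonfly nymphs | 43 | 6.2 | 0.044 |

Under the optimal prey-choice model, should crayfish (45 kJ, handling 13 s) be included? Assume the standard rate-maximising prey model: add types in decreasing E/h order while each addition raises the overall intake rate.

Yes

Intake rate on the current diet: R = (0.046×40 + 0.0658×31 + 0.044×43) / (1 + 0.046×10 + 0.0658×5.4 + 0.044×6.2) = 5.772/2.088 = 2.764 kJ/s.
crayfish: E/h = 45/13 = 3.462 kJ/s.
Since 3.462 > R, including crayfish increases the long-run rate.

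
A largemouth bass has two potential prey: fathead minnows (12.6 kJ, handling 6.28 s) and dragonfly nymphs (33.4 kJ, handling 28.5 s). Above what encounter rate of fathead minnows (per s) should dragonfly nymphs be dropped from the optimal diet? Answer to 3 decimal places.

0.224 per s

At the threshold, the rate on fathead minnows alone equals the profitability of dragonfly nymphs: λ·12.6/(1 + λ·6.28) = 33.4/28.5 = 1.172.
Rearranging, λ(12.6 − 1.172×6.28) = 1.172, so λ = 1.172/5.24 = 0.2236 per s.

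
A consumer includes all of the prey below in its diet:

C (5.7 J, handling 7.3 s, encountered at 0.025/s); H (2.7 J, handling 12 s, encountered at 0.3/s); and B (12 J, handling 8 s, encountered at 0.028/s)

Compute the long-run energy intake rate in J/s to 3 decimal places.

Energy encountered per unit search time: 0.025×5.7 + 0.3×2.7 + 0.028×12 = 1.288 J/s.
Handling time per unit search time: 0.025×7.3 + 0.3×12 + 0.028×8 = 4.006.
Rate = 1.288/(1 + 4.006) = 0.2574 J/s.

0.257 J/s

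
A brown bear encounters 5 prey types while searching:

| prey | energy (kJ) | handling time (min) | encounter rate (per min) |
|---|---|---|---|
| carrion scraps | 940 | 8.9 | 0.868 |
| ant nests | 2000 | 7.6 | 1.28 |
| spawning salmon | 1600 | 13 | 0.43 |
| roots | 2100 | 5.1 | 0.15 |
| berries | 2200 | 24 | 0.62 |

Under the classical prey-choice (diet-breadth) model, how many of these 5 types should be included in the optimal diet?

2

E/h in descending order: roots 412, ant nests 263, spawning salmon 123, carrion scraps 106, berries 91.7 kJ/min. The optimal diet is the largest prefix of this list for which every included type satisfies E_i/h_i > R on the types above it.
Rate on top 1: 178.5. ant nests: 263 > 178.5 → include.
Rate on top 2: 250.2. spawning salmon: 123 < 250.2 → exclude; stop.
Optimal diet: roots, ant nests — 2 of 5 types.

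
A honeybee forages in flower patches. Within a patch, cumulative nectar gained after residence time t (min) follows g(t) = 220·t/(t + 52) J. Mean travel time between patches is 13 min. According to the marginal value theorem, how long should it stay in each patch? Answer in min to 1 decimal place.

26.0 min

Maximise g(t)/(T+t): set derivative to zero → g'(t)(T+t) = g(t).
g'(t) = 220·52/(t + 52)². Setting 220·52/(t+52)² = 220t/[(t+52)(13+t)] gives 52(13+t) = t(t+52), so t² = 52×13 = 676.
t* = √676 = 26 min.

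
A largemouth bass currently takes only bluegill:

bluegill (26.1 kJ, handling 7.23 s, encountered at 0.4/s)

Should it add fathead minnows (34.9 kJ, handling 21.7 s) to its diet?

No

Current rate: (0.4×26.1)/(1 + 0.4×7.23) = 2.682 kJ/s.
Profitability of fathead minnows: 34.9/21.7 = 1.608 kJ/s.
Since 1.608 < R, time spent handling fathead minnows is better spent searching.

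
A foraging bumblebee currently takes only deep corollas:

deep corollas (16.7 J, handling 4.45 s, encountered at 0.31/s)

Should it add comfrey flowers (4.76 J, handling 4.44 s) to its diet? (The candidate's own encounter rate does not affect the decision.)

On deep corollas alone, R = ΣλE/(1+Σλh) = 5.177/2.38 = 2.176 J/s.
comfrey flowers: E/h = 4.76/4.44 = 1.072 J/s.
Since 1.072 < R, time spent handling comfrey flowers is better spent searching.

No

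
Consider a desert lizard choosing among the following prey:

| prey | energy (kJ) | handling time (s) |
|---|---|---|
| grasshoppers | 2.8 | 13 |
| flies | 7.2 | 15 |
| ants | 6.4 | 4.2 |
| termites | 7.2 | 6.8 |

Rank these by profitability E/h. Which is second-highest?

In descending order of E/h:
ants: 6.4/4.2 = 1.52 kJ/s
termites: 7.2/6.8 = 1.06 kJ/s
flies: 7.2/15 = 0.48 kJ/s
grasshoppers: 2.8/13 = 0.215 kJ/s

termites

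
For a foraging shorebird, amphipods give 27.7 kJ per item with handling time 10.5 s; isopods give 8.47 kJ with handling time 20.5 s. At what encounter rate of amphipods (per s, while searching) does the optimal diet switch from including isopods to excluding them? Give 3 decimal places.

0.018 per s

Drop isopods once their profitability E₂/h₂ falls below the rate achievable on amphipods alone: E₂/h₂ = λE₁/(1 + λh₁).
Solve for λ: λE₁h₂ = E₂(1 + λh₁) → λ(E₁h₂ − E₂h₁) = E₂ → λ = E₂/(E₁h₂ − E₂h₁).
λ = 8.47/(27.7×20.5 − 8.47×10.5) = 8.47/478.9 = 0.01769 per s.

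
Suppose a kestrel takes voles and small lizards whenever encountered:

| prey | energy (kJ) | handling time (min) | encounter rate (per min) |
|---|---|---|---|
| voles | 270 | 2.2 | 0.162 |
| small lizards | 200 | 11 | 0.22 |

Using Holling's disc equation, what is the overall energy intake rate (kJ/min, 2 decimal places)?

R = Σλ_iE_i / (1 + Σλ_ih_i)
Numerator: 0.162×270 + 0.22×200 = 87.74
Denominator: 1 + 0.162×2.2 + 0.22×11 = 3.776
R = 87.74/3.776 = 23.23 kJ/min

23.23 kJ/min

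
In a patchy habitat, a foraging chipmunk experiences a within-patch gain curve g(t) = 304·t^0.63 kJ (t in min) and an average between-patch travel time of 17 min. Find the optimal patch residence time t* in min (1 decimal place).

By the marginal value theorem, leave when the instantaneous gain rate g'(t) equals the habitat-wide average g(t)/(T + t).
g'(t) = 0.63·304·t^-0.37. Setting 0.63·304·t^-0.37 = 304·t^0.63/(17+t) gives 0.63(17+t) = t, so 0.37·t = 0.63×17.
t* = 0.63×17/0.37 = 28.95 min.

28.9 min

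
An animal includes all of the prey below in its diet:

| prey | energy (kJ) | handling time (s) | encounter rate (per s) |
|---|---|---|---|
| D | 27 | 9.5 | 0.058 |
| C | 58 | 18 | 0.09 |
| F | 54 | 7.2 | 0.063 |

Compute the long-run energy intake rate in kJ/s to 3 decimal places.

R = Σλ_iE_i / (1 + Σλ_ih_i)
Numerator: 0.058×27 + 0.09×58 + 0.063×54 = 10.19
Denominator: 1 + 0.058×9.5 + 0.09×18 + 0.063×7.2 = 3.625
R = 10.19/3.625 = 2.811 kJ/s

2.811 kJ/s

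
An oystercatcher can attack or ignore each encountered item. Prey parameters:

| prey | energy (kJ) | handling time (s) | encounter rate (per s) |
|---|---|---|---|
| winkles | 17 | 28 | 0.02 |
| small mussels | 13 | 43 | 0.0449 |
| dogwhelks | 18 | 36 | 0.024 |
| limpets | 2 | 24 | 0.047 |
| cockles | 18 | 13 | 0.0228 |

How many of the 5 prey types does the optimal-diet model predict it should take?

E/h in descending order: cockles 1.38, winkles 0.607, dogwhelks 0.5, small mussels 0.302, limpets 0.0833 kJ/s. The optimal diet is the largest prefix of this list for which every included type satisfies E_i/h_i > R on the types above it.
Rate on top 1: 0.3166. winkles: 0.607 > 0.3166 → include.
Rate on top 2: 0.4042. dogwhelks: 0.5 > 0.4042 → include.
Rate on top 3: 0.4346. small mussels: 0.302 < 0.4346 → exclude; stop.
Optimal diet: cockles, winkles, dogwhelks — 3 of 5 types.

3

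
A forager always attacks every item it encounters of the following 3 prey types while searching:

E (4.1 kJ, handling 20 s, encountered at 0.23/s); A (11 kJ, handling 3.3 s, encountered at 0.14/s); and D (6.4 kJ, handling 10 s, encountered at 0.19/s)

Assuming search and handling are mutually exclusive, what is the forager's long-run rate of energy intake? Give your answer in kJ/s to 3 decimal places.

Energy encountered per unit search time: 0.23×4.1 + 0.14×11 + 0.19×6.4 = 3.699 kJ/s.
Handling time per unit search time: 0.23×20 + 0.14×3.3 + 0.19×10 = 6.962.
Rate = 3.699/(1 + 6.962) = 0.4646 kJ/s.

0.465 kJ/s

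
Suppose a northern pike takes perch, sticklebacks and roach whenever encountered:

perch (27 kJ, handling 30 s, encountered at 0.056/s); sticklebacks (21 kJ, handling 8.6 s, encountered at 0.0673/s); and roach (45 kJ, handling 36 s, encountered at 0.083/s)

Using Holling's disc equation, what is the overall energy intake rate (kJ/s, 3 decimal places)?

1.066 kJ/s

Energy encountered per unit search time: 0.056×27 + 0.0673×21 + 0.083×45 = 6.66 kJ/s.
Handling time per unit search time: 0.056×30 + 0.0673×8.6 + 0.083×36 = 5.247.
Rate = 6.66/(1 + 5.247) = 1.066 kJ/s.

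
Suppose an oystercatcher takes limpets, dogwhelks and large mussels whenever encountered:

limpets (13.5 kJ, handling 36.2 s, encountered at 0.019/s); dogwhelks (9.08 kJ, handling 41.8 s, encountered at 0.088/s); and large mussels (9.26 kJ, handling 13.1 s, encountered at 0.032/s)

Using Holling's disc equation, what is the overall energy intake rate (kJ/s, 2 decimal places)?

Energy encountered per unit search time: 0.019×13.5 + 0.088×9.08 + 0.032×9.26 = 1.352 kJ/s.
Handling time per unit search time: 0.019×36.2 + 0.088×41.8 + 0.032×13.1 = 4.785.
Rate = 1.352/(1 + 4.785) = 0.2337 kJ/s.

0.23 kJ/s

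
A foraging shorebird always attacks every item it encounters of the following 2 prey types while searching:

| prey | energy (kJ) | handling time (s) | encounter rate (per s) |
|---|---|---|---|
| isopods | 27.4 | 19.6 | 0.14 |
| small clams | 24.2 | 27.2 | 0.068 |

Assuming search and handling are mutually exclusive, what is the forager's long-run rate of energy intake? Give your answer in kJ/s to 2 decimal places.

0.98 kJ/s

Energy encountered per unit search time: 0.14×27.4 + 0.068×24.2 = 5.482 kJ/s.
Handling time per unit search time: 0.14×19.6 + 0.068×27.2 = 4.594.
Rate = 5.482/(1 + 4.594) = 0.98 kJ/s.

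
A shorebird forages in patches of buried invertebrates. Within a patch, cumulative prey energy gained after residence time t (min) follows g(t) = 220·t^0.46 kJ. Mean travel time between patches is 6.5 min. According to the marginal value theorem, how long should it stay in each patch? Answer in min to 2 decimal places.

5.54 min

Optimal t* satisfies g'(t*) = g(t*)/(T + t*).
g'(t) = 0.46·220·t^-0.54. Setting 0.46·220·t^-0.54 = 220·t^0.46/(6.5+t) gives 0.46(6.5+t) = t, so 0.54·t = 0.46×6.5.
t* = 0.46×6.5/0.54 = 5.537 min.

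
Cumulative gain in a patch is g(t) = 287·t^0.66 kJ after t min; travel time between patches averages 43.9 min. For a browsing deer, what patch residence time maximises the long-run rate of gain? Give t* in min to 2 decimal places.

Maximise g(t)/(T+t): set derivative to zero → g'(t)(T+t) = g(t).
g'(t) = 0.66·287·t^-0.34. Setting 0.66·287·t^-0.34 = 287·t^0.66/(43.9+t) gives 0.66(43.9+t) = t, so 0.34·t = 0.66×43.9.
t* = 0.66×43.9/0.34 = 85.22 min.

85.22 min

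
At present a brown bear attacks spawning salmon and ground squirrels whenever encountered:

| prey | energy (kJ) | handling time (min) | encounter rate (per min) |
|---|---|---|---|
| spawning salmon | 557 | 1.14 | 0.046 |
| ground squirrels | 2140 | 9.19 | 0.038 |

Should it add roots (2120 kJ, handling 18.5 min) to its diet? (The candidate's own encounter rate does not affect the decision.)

Yes

Intake rate on the current diet: R = (0.046×557 + 0.038×2140) / (1 + 0.046×1.14 + 0.038×9.19) = 106.9/1.402 = 76.3 kJ/min.
Profitability of roots: 2120/18.5 = 114.6 kJ/min.
114.6 > 76.3, so adding roots raises the average — include it.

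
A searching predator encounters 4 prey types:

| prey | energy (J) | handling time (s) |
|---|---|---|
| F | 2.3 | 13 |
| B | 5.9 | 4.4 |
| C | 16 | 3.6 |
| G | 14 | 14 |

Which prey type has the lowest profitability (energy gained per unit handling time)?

F

Profitability E/h (J/s): F = 2.3/13 = 0.177, B = 5.9/4.4 = 1.34, C = 16/3.6 = 4.44, G = 14/14 = 1.
Ranked: C > B > G > F.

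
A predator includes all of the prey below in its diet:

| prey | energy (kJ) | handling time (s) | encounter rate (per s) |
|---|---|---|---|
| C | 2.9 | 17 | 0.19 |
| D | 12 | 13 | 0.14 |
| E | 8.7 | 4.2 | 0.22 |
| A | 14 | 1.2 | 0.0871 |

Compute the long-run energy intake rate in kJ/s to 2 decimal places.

0.76 kJ/s

R = Σλ_iE_i / (1 + Σλ_ih_i)
Numerator: 0.19×2.9 + 0.14×12 + 0.22×8.7 + 0.0871×14 = 5.364
Denominator: 1 + 0.19×17 + 0.14×13 + 0.22×4.2 + 0.0871×1.2 = 7.079
R = 5.364/7.079 = 0.7578 kJ/s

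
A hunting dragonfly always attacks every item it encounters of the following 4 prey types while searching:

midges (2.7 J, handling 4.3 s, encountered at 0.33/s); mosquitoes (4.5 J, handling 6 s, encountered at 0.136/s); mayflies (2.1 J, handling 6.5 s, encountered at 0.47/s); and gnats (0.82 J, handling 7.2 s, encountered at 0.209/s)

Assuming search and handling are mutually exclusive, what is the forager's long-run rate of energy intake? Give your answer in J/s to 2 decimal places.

0.34 J/s

Energy encountered per unit search time: 0.33×2.7 + 0.136×4.5 + 0.47×2.1 + 0.209×0.82 = 2.661 J/s.
Handling time per unit search time: 0.33×4.3 + 0.136×6 + 0.47×6.5 + 0.209×7.2 = 6.795.
Rate = 2.661/(1 + 6.795) = 0.3414 J/s.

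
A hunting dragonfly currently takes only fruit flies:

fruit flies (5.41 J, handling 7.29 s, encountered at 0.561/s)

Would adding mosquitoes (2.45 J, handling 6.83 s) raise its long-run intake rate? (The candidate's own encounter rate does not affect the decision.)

Intake rate on the current diet: R = (0.561×5.41) / (1 + 0.561×7.29) = 3.035/5.09 = 0.5963 J/s.
Profitability of mosquitoes: 2.45/6.83 = 0.3587 J/s.
Since 0.3587 < R, time spent handling mosquitoes is better spent searching.

No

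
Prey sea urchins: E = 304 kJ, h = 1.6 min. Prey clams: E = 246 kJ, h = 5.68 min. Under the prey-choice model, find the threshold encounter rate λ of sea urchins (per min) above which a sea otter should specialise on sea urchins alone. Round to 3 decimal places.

0.185 per min

At the threshold, the rate on sea urchins alone equals the profitability of clams: λ·304/(1 + λ·1.6) = 246/5.68 = 43.31.
Rearranging, λ(304 − 43.31×1.6) = 43.31, so λ = 43.31/234.7 = 0.1845 per min.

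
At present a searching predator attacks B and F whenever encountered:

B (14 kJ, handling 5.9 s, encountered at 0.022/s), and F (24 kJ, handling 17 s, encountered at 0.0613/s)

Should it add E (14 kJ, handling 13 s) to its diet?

Yes

Current rate: (0.022×14 + 0.0613×24)/(1 + 0.022×5.9 + 0.0613×17) = 0.8192 kJ/s.
Profitability of E: 14/13 = 1.077 kJ/s.
Since 1.077 > R, including E increases the long-run rate.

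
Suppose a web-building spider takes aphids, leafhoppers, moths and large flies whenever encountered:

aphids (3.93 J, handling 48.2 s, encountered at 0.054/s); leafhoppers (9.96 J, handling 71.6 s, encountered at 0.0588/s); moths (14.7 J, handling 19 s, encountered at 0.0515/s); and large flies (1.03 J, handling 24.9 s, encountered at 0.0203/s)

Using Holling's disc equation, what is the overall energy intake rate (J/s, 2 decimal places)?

R = Σλ_iE_i / (1 + Σλ_ih_i)
Numerator: 0.054×3.93 + 0.0588×9.96 + 0.0515×14.7 + 0.0203×1.03 = 1.576
Denominator: 1 + 0.054×48.2 + 0.0588×71.6 + 0.0515×19 + 0.0203×24.9 = 9.297
R = 1.576/9.297 = 0.1695 J/s

0.17 J/s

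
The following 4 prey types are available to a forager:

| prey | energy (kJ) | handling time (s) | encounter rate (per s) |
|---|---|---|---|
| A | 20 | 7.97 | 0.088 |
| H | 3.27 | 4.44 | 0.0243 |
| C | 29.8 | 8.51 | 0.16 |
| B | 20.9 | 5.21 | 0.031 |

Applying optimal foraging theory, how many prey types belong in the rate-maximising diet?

3

E/h in descending order: B 4.01, C 3.5, A 2.51, H 0.736 kJ/s. The optimal diet is the largest prefix of this list for which every included type satisfies E_i/h_i > R on the types above it.
Rate on top 1: 0.5578. C: 3.5 > 0.5578 → include.
Rate on top 2: 2.147. A: 2.51 > 2.147 → include.
Rate on top 3: 2.225. H: 0.736 < 2.225 → exclude; stop.
Optimal diet: B, C, A — 3 of 4 types.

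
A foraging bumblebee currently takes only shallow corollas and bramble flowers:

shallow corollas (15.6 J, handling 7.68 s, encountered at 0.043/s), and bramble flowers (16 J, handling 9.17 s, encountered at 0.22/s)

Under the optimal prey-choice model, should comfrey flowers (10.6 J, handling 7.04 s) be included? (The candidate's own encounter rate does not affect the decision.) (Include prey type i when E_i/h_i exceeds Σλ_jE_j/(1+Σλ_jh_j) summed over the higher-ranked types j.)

Yes

Current rate: (0.043×15.6 + 0.22×16)/(1 + 0.043×7.68 + 0.22×9.17) = 1.252 J/s.
comfrey flowers: E/h = 10.6/7.04 = 1.506 J/s.
Since 1.506 > R, including comfrey flowers increases the long-run rate.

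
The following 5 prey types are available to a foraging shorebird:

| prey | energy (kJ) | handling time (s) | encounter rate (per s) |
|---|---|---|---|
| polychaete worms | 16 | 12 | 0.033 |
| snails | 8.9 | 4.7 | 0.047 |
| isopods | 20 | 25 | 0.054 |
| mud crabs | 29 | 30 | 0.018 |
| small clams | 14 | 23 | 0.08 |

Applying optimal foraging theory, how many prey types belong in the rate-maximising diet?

Rank by E/h (kJ/s): snails 1.89, polychaete worms 1.33, mud crabs 0.967, isopods 0.8, small clams 0.609. Include each in turn until the next type's E/h falls below the running intake rate.
Rate on top 1: 0.3426. polychaete worms: 1.33 > 0.3426 → include.
Rate on top 2: 0.5853. mud crabs: 0.967 > 0.5853 → include.
Rate on top 3: 0.6807. isopods: 0.8 > 0.6807 → include.
Rate on top 4: 0.7267. small clams: 0.609 < 0.7267 → exclude; stop.
Optimal diet: snails, polychaete worms, mud crabs, isopods — 4 of 5 types.

4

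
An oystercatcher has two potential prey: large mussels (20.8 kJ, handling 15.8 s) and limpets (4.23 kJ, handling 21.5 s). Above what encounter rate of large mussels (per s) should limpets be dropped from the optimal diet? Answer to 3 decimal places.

At the threshold, the rate on large mussels alone equals the profitability of limpets: λ·20.8/(1 + λ·15.8) = 4.23/21.5 = 0.1967.
Rearranging, λ(20.8 − 0.1967×15.8) = 0.1967, so λ = 0.1967/17.69 = 0.01112 per s.

0.011 per s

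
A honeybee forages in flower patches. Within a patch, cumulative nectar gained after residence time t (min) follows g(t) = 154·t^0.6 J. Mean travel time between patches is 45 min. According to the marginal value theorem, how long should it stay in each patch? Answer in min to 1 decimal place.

67.5 min

Maximise g(t)/(T+t): set derivative to zero → g'(t)(T+t) = g(t).
g'(t) = 0.6·154·t^-0.4. Setting 0.6·154·t^-0.4 = 154·t^0.6/(45+t) gives 0.6(45+t) = t, so 0.40·t = 0.6×45.
t* = 0.6×45/0.40 = 67.5 min.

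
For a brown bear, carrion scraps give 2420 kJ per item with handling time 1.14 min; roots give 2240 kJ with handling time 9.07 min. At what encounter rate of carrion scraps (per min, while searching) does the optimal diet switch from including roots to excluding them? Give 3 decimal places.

0.115 per min

Drop roots once their profitability E₂/h₂ falls below the rate achievable on carrion scraps alone: E₂/h₂ = λE₁/(1 + λh₁).
Solve for λ: λE₁h₂ = E₂(1 + λh₁) → λ(E₁h₂ − E₂h₁) = E₂ → λ = E₂/(E₁h₂ − E₂h₁).
λ = 2240/(2420×9.07 − 2240×1.14) = 2240/1.94e+04 = 0.1155 per min.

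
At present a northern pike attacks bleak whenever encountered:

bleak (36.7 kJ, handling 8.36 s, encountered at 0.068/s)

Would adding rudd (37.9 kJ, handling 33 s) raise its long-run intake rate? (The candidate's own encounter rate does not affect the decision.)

On bleak alone, R = ΣλE/(1+Σλh) = 2.496/1.568 = 1.591 kJ/s.
Profitability of rudd: 37.9/33 = 1.148 kJ/s.
Since 1.148 < R, time spent handling rudd is better spent searching.

No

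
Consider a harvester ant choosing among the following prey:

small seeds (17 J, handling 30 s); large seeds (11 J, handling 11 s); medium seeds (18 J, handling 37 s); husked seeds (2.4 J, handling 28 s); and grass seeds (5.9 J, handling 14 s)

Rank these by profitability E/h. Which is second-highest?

small seeds

Profitability E/h (J/s): small seeds = 17/30 = 0.567, large seeds = 11/11 = 1, medium seeds = 18/37 = 0.486, husked seeds = 2.4/28 = 0.0857, grass seeds = 5.9/14 = 0.421.
Ranked: large seeds > small seeds > medium seeds > grass seeds > husked seeds.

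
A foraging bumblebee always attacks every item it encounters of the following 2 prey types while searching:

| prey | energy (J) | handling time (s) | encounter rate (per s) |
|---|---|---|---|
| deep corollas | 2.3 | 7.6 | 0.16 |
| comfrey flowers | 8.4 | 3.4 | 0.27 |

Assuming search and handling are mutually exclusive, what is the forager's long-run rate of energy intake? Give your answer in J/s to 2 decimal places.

Energy encountered per unit search time: 0.16×2.3 + 0.27×8.4 = 2.636 J/s.
Handling time per unit search time: 0.16×7.6 + 0.27×3.4 = 2.134.
Rate = 2.636/(1 + 2.134) = 0.8411 J/s.

0.84 J/s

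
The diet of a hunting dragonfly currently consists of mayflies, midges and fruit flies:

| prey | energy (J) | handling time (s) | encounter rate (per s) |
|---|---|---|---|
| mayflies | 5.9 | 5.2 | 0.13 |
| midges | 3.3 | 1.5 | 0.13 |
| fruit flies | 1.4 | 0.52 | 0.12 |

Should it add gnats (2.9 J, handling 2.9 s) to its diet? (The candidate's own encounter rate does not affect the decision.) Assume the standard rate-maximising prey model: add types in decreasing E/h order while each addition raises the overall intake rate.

Yes

Intake rate on the current diet: R = (0.13×5.9 + 0.13×3.3 + 0.12×1.4) / (1 + 0.13×5.2 + 0.13×1.5 + 0.12×0.52) = 1.364/1.933 = 0.7055 J/s.
gnats: E/h = 2.9/2.9 = 1 J/s.
1 > 0.7055, so adding gnats raises the average — include it.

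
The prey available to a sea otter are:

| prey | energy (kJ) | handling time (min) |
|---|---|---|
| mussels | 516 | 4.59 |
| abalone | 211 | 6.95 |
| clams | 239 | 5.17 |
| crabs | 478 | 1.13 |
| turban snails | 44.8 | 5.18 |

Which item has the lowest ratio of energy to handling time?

turban snails

In descending order of E/h:
crabs: 478/1.13 = 423 kJ/min
mussels: 516/4.59 = 112 kJ/min
clams: 239/5.17 = 46.2 kJ/min
abalone: 211/6.95 = 30.4 kJ/min
turban snails: 44.8/5.18 = 8.65 kJ/min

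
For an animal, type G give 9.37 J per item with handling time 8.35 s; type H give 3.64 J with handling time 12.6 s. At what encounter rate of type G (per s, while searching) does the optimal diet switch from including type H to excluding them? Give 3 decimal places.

0.042 per s

Drop type H once their profitability E₂/h₂ falls below the rate achievable on type G alone: E₂/h₂ = λE₁/(1 + λh₁).
Solve for λ: λE₁h₂ = E₂(1 + λh₁) → λ(E₁h₂ − E₂h₁) = E₂ → λ = E₂/(E₁h₂ − E₂h₁).
λ = 3.64/(9.37×12.6 − 3.64×8.35) = 3.64/87.67 = 0.04152 per s.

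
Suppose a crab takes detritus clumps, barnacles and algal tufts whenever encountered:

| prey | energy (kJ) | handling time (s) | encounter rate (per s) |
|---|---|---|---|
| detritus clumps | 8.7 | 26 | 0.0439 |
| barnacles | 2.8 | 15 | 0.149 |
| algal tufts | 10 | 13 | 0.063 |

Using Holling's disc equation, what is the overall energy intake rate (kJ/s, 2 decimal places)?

R = Σλ_iE_i / (1 + Σλ_ih_i)
Numerator: 0.0439×8.7 + 0.149×2.8 + 0.063×10 = 1.429
Denominator: 1 + 0.0439×26 + 0.149×15 + 0.063×13 = 5.195
R = 1.429/5.195 = 0.2751 kJ/s

0.28 kJ/s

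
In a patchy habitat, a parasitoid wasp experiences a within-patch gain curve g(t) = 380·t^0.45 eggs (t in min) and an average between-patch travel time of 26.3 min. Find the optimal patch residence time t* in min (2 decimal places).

21.52 min

By the marginal value theorem, leave when the instantaneous gain rate g'(t) equals the habitat-wide average g(t)/(T + t).
g'(t) = 0.45·380·t^-0.55. Setting 0.45·380·t^-0.55 = 380·t^0.45/(26.3+t) gives 0.45(26.3+t) = t, so 0.55·t = 0.45×26.3.
t* = 0.45×26.3/0.55 = 21.52 min.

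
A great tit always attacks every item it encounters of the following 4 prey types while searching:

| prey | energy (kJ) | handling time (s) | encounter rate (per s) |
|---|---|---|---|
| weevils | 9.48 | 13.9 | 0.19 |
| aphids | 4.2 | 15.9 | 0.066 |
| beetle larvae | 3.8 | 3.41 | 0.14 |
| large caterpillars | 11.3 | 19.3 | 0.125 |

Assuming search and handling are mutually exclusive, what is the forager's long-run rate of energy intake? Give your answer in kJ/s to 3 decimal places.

0.531 kJ/s

Energy encountered per unit search time: 0.19×9.48 + 0.066×4.2 + 0.14×3.8 + 0.125×11.3 = 4.023 kJ/s.
Handling time per unit search time: 0.19×13.9 + 0.066×15.9 + 0.14×3.41 + 0.125×19.3 = 6.58.
Rate = 4.023/(1 + 6.58) = 0.5307 kJ/s.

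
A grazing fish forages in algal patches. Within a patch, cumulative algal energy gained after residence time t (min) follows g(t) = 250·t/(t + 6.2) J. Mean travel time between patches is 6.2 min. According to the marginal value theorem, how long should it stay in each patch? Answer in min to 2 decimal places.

By the marginal value theorem, leave when the instantaneous gain rate g'(t) equals the habitat-wide average g(t)/(T + t).
g'(t) = 250·6.2/(t + 6.2)². Setting 250·6.2/(t+6.2)² = 250t/[(t+6.2)(6.2+t)] gives 6.2(6.2+t) = t(t+6.2), so t² = 6.2×6.2 = 38.44.
t* = √38.44 = 6.2 min.

6.20 min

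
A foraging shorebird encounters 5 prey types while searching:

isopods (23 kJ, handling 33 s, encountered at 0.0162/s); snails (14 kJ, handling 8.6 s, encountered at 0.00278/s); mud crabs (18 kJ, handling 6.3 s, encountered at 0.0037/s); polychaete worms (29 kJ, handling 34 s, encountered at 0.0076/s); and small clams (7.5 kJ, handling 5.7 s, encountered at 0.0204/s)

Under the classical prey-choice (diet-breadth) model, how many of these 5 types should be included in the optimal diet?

5

Rank by E/h (kJ/s): mud crabs 2.86, snails 1.63, small clams 1.32, polychaete worms 0.853, isopods 0.697. Include each in turn until the next type's E/h falls below the running intake rate.
Rate on top 1: 0.06508. snails: 1.63 > 0.06508 → include.
Rate on top 2: 0.1008. small clams: 1.32 > 0.1008 → include.
Rate on top 3: 0.2222. polychaete worms: 0.853 > 0.2222 → include.
Rate on top 4: 0.3368. isopods: 0.697 > 0.3368 → include.
Optimal diet: mud crabs, snails, small clams, polychaete worms, isopods — 5 of 5 types.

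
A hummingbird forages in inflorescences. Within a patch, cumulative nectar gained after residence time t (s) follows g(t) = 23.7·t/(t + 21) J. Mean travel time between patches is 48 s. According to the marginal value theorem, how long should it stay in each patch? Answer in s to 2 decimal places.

31.75 s

Optimal t* satisfies g'(t*) = g(t*)/(T + t*).
g'(t) = 23.7·21/(t + 21)². Setting 23.7·21/(t+21)² = 23.7t/[(t+21)(48+t)] gives 21(48+t) = t(t+21), so t² = 21×48 = 1008.
t* = √1008 = 31.75 s.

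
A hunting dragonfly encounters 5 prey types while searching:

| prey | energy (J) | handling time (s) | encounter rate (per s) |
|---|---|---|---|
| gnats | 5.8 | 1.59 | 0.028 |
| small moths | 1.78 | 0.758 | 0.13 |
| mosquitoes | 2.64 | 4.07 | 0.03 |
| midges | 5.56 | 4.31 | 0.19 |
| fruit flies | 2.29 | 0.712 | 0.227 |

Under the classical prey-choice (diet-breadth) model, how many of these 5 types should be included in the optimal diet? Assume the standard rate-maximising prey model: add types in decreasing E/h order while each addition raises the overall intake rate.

Profitabilities (E/h, J/s): gnats 3.65, fruit flies 3.22, small moths 2.35, midges 1.29, mosquitoes 0.649. Add prey in this order while the next type's profitability exceeds the intake rate on those already taken.
Rate on top 1: 0.1555. fruit flies: 3.22 > 0.1555 → include.
Rate on top 2: 0.5656. small moths: 2.35 > 0.5656 → include.
Rate on top 3: 0.7003. midges: 1.29 > 0.7003 → include.
Rate on top 4: 0.9277. mosquitoes: 0.649 < 0.9277 → exclude; stop.
Optimal diet: gnats, fruit flies, small moths, midges — 4 of 5 types.

4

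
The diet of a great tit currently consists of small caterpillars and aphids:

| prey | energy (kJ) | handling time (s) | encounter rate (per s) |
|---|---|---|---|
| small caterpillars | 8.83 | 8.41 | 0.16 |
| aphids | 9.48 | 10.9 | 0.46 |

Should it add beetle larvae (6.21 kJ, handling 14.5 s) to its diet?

Intake rate on the current diet: R = (0.16×8.83 + 0.46×9.48) / (1 + 0.16×8.41 + 0.46×10.9) = 5.774/7.36 = 0.7845 kJ/s.
beetle larvae: E/h = 6.21/14.5 = 0.4283 kJ/s.
0.4283 < 0.7845, so adding beetle larvae would lower the average — exclude it.

No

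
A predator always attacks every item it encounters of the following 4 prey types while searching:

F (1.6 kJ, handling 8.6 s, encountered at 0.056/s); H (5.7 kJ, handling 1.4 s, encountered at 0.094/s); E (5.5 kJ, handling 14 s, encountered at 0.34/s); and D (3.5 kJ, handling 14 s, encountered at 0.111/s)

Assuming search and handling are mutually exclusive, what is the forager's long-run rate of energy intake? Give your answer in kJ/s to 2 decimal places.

0.36 kJ/s

R = (0.056×1.6 + 0.094×5.7 + 0.34×5.5 + 0.111×3.5) / (1 + 0.056×8.6 + 0.094×1.4 + 0.34×14 + 0.111×14) = 2.884/7.927 = 0.3638 kJ/s.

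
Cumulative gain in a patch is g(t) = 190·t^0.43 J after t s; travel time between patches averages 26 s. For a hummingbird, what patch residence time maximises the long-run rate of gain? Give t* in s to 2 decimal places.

19.61 s

Maximise g(t)/(T+t): set derivative to zero → g'(t)(T+t) = g(t).
g'(t) = 0.43·190·t^-0.57. Setting 0.43·190·t^-0.57 = 190·t^0.43/(26+t) gives 0.43(26+t) = t, so 0.57·t = 0.43×26.
t* = 0.43×26/0.57 = 19.61 s.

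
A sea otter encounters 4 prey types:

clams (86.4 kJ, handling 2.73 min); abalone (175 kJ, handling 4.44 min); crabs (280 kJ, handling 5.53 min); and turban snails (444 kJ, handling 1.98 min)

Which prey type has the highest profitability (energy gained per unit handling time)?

Profitability E/h (kJ/min): clams = 86.4/2.73 = 31.6, abalone = 175/4.44 = 39.4, crabs = 280/5.53 = 50.6, turban snails = 444/1.98 = 224.
Ranked: turban snails > crabs > abalone > clams.

turban snails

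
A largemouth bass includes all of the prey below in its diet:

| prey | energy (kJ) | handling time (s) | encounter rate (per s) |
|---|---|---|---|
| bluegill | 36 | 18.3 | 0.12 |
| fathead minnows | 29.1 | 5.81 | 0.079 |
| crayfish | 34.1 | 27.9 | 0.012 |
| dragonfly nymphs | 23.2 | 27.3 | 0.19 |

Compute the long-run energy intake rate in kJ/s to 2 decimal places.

1.25 kJ/s

R = (0.12×36 + 0.079×29.1 + 0.012×34.1 + 0.19×23.2) / (1 + 0.12×18.3 + 0.079×5.81 + 0.012×27.9 + 0.19×27.3) = 11.44/9.177 = 1.246 kJ/s.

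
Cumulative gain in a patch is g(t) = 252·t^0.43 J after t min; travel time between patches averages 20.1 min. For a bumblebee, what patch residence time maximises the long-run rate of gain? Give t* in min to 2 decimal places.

15.16 min

By the marginal value theorem, leave when the instantaneous gain rate g'(t) equals the habitat-wide average g(t)/(T + t).
g'(t) = 0.43·252·t^-0.57. Setting 0.43·252·t^-0.57 = 252·t^0.43/(20.1+t) gives 0.43(20.1+t) = t, so 0.57·t = 0.43×20.1.
t* = 0.43×20.1/0.57 = 15.16 min.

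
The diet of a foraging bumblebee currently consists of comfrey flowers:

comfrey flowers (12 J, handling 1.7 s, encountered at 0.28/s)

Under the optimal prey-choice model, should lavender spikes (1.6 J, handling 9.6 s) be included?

On comfrey flowers alone, R = ΣλE/(1+Σλh) = 3.36/1.476 = 2.276 J/s.
Profitability of lavender spikes: 1.6/9.6 = 0.1667 J/s.
Since 0.1667 < R, time spent handling lavender spikes is better spent searching.

No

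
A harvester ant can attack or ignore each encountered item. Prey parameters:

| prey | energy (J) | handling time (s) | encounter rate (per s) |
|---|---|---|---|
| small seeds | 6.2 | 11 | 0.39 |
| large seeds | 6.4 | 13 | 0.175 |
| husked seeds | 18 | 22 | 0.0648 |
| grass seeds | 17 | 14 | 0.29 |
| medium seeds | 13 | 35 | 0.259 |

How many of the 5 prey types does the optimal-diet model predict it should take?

1

Rank by E/h (J/s): grass seeds 1.21, husked seeds 0.818, small seeds 0.564, large seeds 0.492, medium seeds 0.371. Include each in turn until the next type's E/h falls below the running intake rate.
Rate on top 1: 0.9743. husked seeds: 0.818 < 0.9743 → exclude; stop.
Optimal diet: grass seeds — 1 of 5 types.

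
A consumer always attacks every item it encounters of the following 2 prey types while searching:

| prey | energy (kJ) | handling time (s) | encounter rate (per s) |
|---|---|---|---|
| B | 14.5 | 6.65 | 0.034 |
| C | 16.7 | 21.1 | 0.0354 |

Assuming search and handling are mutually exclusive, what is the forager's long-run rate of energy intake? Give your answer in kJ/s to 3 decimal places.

0.549 kJ/s

R = (0.034×14.5 + 0.0354×16.7) / (1 + 0.034×6.65 + 0.0354×21.1) = 1.084/1.973 = 0.5495 kJ/s.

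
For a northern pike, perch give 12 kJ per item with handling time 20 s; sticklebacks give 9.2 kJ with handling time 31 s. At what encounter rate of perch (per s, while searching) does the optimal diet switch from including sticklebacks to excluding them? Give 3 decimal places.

0.049 per s

The zero-one rule: include sticklebacks iff E₂/h₂ > λE₁/(1+λh₁). Equality gives the switch point.
λE₁h₂ = E₂ + λE₂h₁ ⇒ λ = E₂/(E₁h₂ − E₂h₁) = 9.2/(372 − 184) = 0.04894 per s.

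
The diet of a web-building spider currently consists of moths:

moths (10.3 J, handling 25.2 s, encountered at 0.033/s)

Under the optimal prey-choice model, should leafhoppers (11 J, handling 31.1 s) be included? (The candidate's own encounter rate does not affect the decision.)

Current rate: (0.033×10.3)/(1 + 0.033×25.2) = 0.1856 J/s.
leafhoppers: E/h = 11/31.1 = 0.3537 J/s.
Since 0.3537 > R, including leafhoppers increases the long-run rate.

Yes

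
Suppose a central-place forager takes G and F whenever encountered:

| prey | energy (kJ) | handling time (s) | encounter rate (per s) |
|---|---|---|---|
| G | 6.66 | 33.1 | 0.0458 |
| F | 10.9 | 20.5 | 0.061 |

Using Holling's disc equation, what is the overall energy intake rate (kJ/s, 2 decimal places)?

0.26 kJ/s

R = (0.0458×6.66 + 0.061×10.9) / (1 + 0.0458×33.1 + 0.061×20.5) = 0.9699/3.766 = 0.2575 kJ/s.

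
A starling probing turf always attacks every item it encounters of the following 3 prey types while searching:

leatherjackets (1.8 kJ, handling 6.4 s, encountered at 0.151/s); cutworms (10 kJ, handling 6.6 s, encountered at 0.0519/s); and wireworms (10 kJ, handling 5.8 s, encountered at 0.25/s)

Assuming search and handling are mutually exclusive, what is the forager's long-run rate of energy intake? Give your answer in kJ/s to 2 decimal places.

Energy encountered per unit search time: 0.151×1.8 + 0.0519×10 + 0.25×10 = 3.291 kJ/s.
Handling time per unit search time: 0.151×6.4 + 0.0519×6.6 + 0.25×5.8 = 2.759.
Rate = 3.291/(1 + 2.759) = 0.8755 kJ/s.

0.88 kJ/s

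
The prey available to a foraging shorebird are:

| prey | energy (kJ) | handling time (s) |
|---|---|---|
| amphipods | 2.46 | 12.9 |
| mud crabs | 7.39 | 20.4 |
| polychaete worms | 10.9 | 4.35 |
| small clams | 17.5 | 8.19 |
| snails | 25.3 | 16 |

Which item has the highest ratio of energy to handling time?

In descending order of E/h:
polychaete worms: 10.9/4.35 = 2.51 kJ/s
small clams: 17.5/8.19 = 2.14 kJ/s
snails: 25.3/16 = 1.58 kJ/s
mud crabs: 7.39/20.4 = 0.362 kJ/s
amphipods: 2.46/12.9 = 0.191 kJ/s

polychaete worms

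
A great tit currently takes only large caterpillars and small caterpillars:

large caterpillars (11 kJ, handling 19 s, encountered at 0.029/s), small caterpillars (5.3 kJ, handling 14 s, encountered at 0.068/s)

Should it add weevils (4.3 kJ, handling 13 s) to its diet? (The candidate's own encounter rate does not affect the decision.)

On large caterpillars and small caterpillars alone, R = ΣλE/(1+Σλh) = 0.6794/2.503 = 0.2714 kJ/s.
Profitability of weevils: 4.3/13 = 0.3308 kJ/s.
Since 0.3308 > R, including weevils increases the long-run rate.

Yes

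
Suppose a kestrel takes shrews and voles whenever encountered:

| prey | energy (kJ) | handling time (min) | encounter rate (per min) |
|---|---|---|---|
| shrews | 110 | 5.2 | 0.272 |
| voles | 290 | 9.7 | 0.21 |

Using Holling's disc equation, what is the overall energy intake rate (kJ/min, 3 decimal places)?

R = Σλ_iE_i / (1 + Σλ_ih_i)
Numerator: 0.272×110 + 0.21×290 = 90.82
Denominator: 1 + 0.272×5.2 + 0.21×9.7 = 4.451
R = 90.82/4.451 = 20.4 kJ/min

20.403 kJ/min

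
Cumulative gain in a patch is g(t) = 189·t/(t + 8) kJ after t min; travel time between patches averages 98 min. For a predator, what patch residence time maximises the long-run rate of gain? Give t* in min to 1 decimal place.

By the marginal value theorem, leave when the instantaneous gain rate g'(t) equals the habitat-wide average g(t)/(T + t).
g'(t) = 189·8/(t + 8)². Setting 189·8/(t+8)² = 189t/[(t+8)(98+t)] gives 8(98+t) = t(t+8), so t² = 8×98 = 784.
t* = √784 = 28 min.

28.0 min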